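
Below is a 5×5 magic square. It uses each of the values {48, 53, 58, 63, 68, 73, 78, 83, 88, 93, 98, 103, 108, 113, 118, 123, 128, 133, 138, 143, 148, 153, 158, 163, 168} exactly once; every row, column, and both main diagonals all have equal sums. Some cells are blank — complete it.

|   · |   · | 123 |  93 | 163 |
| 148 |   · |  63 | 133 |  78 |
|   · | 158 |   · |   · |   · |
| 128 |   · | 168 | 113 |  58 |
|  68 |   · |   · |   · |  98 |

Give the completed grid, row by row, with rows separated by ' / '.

The 25 entries sum to 2700, so each line sums to 2700/5 = 540.
Row 2: 148 + 63 + 133 + 78 + ? = 540, so (2,2) = 118.
Row 4: 128 + 168 + 113 + 58 + ? = 540, so (4,2) = 73.
Column 5 needs 540; the known cells sum to 397, so (3,5) = 143.
Anti-diagonal must total 540; the given cells sum to 437, so (3,3) = 103.
The remaining cell in column 3 is (5,3) = 540 − 457 = 83.
Using main diagonal: 118 + 103 + 113 + 98 + ? → (1,1) = 540 − 432 = 108.
Using row 1: 108 + 123 + 93 + 163 + ? → (1,2) = 540 − 487 = 53.
Using column 1: 108 + 148 + 128 + 68 + ? → (3,1) = 540 − 452 = 88.
Using column 2: 53 + 118 + 158 + 73 + ? → (5,2) = 540 − 402 = 138.
Row 3: 88 + 158 + 103 + 143 + ? = 540, so (3,4) = 48.
The remaining cell in row 5 is (5,4) = 540 − 387 = 153.

108 53 123 93 163 / 148 118 63 133 78 / 88 158 103 48 143 / 128 73 168 113 58 / 68 138 83 153 98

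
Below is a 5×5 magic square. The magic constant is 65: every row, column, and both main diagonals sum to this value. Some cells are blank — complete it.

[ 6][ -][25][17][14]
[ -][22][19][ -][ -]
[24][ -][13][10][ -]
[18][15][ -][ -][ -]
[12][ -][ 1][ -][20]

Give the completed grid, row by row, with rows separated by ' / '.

Row 1 needs 65; the known cells sum to 62, so (1,2) = 3.
Column 1 must total 65; the given cells sum to 60, so (2,1) = 5.
From column 3, 65 − (25 + 19 + 13 + 1) gives (4,3) = 7.
The remaining cell in main diagonal is (4,4) = 65 − 61 = 4.
Anti-diagonal needs 65; the known cells sum to 54, so (2,4) = 11.
Row 2: 5 + 22 + 19 + 11 + ? = 65, so (2,5) = 8.
From row 4, 65 − (18 + 15 + 7 + 4) gives (4,5) = 21.
Column 4 must total 65; the given cells sum to 42, so (5,4) = 23.
Column 5 must total 65; the given cells sum to 63, so (3,5) = 2.
Row 3 must total 65; the given cells sum to 49, so (3,2) = 16.
From row 5, 65 − (12 + 1 + 23 + 20) gives (5,2) = 9.

6 3 25 17 14 / 5 22 19 11 8 / 24 16 13 10 2 / 18 15 7 4 21 / 12 9 1 23 20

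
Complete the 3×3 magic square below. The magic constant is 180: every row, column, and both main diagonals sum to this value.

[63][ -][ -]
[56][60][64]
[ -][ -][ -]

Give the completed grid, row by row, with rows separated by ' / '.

Column 1 must total 180; the given cells sum to 119, so (3,1) = 61.
Main diagonal needs 180; the known cells sum to 123, so (3,3) = 57.
The remaining cell in anti-diagonal is (1,3) = 180 − 121 = 59.
Row 1 needs 180; the known cells sum to 122, so (1,2) = 58.
The remaining cell in row 3 is (3,2) = 180 − 118 = 62.

63 58 59 / 56 60 64 / 61 62 57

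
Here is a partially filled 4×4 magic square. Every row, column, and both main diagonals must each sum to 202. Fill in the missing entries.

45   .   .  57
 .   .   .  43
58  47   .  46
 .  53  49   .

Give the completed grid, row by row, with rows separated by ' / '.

45 52 48 57 / 55 50 54 43 / 58 47 51 46 / 44 53 49 56

From row 3, 202 − (58 + 47 + 46) gives (3,3) = 51.
From column 4, 202 − (57 + 43 + 46) gives (4,4) = 56.
Main diagonal needs 202; the known cells sum to 152, so (2,2) = 50.
From row 4, 202 − (53 + 49 + 56) gives (4,1) = 44.
From column 1, 202 − (45 + 58 + 44) gives (2,1) = 55.
The remaining cell in column 2 is (1,2) = 202 − 150 = 52.
Anti-diagonal: 57 + 47 + 44 + ? = 202, so (2,3) = 54.
Row 1: 45 + 52 + 57 + ? = 202, so (1,3) = 48.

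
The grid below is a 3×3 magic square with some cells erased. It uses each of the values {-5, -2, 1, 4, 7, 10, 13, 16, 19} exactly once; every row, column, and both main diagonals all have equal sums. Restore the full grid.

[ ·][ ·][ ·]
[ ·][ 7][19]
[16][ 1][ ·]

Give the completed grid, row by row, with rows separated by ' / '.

The 9 entries sum to 63, so each line sums to 63/3 = 21.
Row 2: 7 + 19 + ? = 21, so (2,1) = -5.
Row 3 must total 21; the given cells sum to 17, so (3,3) = 4.
Using column 1: -5 + 16 + ? → (1,1) = 21 − 11 = 10.
Column 2 needs 21; the known cells sum to 8, so (1,2) = 13.
Column 3 must total 21; the given cells sum to 23, so (1,3) = -2.

10 13 -2 / -5 7 19 / 16 1 4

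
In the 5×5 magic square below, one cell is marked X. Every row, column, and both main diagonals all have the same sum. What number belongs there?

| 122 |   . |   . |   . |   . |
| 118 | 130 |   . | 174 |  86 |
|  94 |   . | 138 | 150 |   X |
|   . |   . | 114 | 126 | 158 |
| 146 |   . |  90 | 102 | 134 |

162

Main diagonal is complete and sums to 650; that is the magic constant.
From row 2, 650 − (118 + 130 + 174 + 86) gives (2,3) = 142.
Row 5 needs 650; the known cells sum to 472, so (5,2) = 178.
Column 1 must total 650; the given cells sum to 480, so (4,1) = 170.
From column 3, 650 − (142 + 138 + 114 + 90) gives (1,3) = 166.
Column 4 needs 650; the known cells sum to 552, so (1,4) = 98.
Using row 4: 170 + 114 + 126 + 158 + ? → (4,2) = 650 − 568 = 82.
Anti-diagonal needs 650; the known cells sum to 540, so (1,5) = 110.
Using row 1: 122 + 166 + 98 + 110 + ? → (1,2) = 650 − 496 = 154.
Column 2 needs 650; the known cells sum to 544, so (3,2) = 106.
Using column 5: 110 + 86 + 158 + 134 + ? → (3,5) = 650 − 488 = 162.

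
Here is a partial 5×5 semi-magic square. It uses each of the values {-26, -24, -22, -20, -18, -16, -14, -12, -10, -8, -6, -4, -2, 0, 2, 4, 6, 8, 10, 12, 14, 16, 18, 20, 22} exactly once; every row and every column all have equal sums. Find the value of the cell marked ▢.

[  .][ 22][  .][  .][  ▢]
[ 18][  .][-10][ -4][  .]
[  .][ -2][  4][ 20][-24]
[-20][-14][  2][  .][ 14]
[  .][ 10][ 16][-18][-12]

The 25 entries sum to -50, so each line sums to -50/5 = -10.
Using row 3: -2 + 4 + 20 + (-24) + ? → (3,1) = -10 − (-2) = -8.
From row 4, -10 − (-20 + (-14) + 2 + 14) gives (4,4) = 8.
Row 5: 10 + 16 + (-18) + (-12) + ? = -10, so (5,1) = -6.
From column 1, -10 − (18 + (-8) + (-20) + (-6)) gives (1,1) = 6.
From column 2, -10 − (22 + (-2) + (-14) + 10) gives (2,2) = -26.
Column 3 must total -10; the given cells sum to 12, so (1,3) = -22.
The remaining cell in column 4 is (1,4) = -10 − 6 = -16.
The remaining cell in row 1 is (1,5) = -10 − (-10) = 0.

0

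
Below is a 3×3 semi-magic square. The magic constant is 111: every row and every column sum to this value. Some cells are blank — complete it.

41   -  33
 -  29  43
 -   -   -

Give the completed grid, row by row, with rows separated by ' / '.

Row 1 must total 111; the given cells sum to 74, so (1,2) = 37.
From row 2, 111 − (29 + 43) gives (2,1) = 39.
Column 1 needs 111; the known cells sum to 80, so (3,1) = 31.
Column 2: 37 + 29 + ? = 111, so (3,2) = 45.
Column 3 needs 111; the known cells sum to 76, so (3,3) = 35.

41 37 33 / 39 29 43 / 31 45 35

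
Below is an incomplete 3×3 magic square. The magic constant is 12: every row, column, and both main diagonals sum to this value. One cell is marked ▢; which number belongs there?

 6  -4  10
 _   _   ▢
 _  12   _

From column 2, 12 − (-4 + 12) gives (2,2) = 4.
Main diagonal needs 12; the known cells sum to 10, so (3,3) = 2.
Using anti-diagonal: 10 + 4 + ? → (3,1) = 12 − 14 = -2.
Column 1 must total 12; the given cells sum to 4, so (2,1) = 8.
Column 3 must total 12; the given cells sum to 12, so (2,3) = 0.

0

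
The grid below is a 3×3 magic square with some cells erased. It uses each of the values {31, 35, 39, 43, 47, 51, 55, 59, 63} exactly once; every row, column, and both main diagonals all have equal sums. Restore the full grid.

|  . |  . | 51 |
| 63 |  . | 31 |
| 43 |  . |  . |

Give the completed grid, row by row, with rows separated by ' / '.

The 9 entries sum to 423, so each line sums to 423/3 = 141.
The remaining cell in row 2 is (2,2) = 141 − 94 = 47.
Column 1 must total 141; the given cells sum to 106, so (1,1) = 35.
The remaining cell in column 3 is (3,3) = 141 − 82 = 59.
Row 1 needs 141; the known cells sum to 86, so (1,2) = 55.
Using row 3: 43 + 59 + ? → (3,2) = 141 − 102 = 39.

35 55 51 / 63 47 31 / 43 39 59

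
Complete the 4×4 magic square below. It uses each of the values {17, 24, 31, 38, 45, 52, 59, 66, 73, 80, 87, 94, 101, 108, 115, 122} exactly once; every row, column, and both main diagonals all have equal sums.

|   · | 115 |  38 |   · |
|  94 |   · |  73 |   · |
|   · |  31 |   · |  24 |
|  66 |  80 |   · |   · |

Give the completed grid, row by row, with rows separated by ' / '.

17 115 38 108 / 94 52 73 59 / 101 31 122 24 / 66 80 45 87

The 16 entries sum to 1112, so each line sums to 1112/4 = 278.
Column 2: 115 + 31 + 80 + ? = 278, so (2,2) = 52.
Using anti-diagonal: 73 + 31 + 66 + ? → (1,4) = 278 − 170 = 108.
Row 1: 115 + 38 + 108 + ? = 278, so (1,1) = 17.
Using row 2: 94 + 52 + 73 + ? → (2,4) = 278 − 219 = 59.
From column 1, 278 − (17 + 94 + 66) gives (3,1) = 101.
Column 4: 108 + 59 + 24 + ? = 278, so (4,4) = 87.
From main diagonal, 278 − (17 + 52 + 87) gives (3,3) = 122.
Row 4: 66 + 80 + 87 + ? = 278, so (4,3) = 45.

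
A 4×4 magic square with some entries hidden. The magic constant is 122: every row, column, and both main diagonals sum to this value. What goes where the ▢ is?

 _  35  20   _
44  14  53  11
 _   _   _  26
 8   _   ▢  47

17

The remaining cell in column 4 is (1,4) = 122 − 84 = 38.
Using anti-diagonal: 38 + 53 + 8 + ? → (3,2) = 122 − 99 = 23.
The remaining cell in row 1 is (1,1) = 122 − 93 = 29.
Column 1 needs 122; the known cells sum to 81, so (3,1) = 41.
Using column 2: 35 + 14 + 23 + ? → (4,2) = 122 − 72 = 50.
Main diagonal: 29 + 14 + 47 + ? = 122, so (3,3) = 32.
Row 4 needs 122; the known cells sum to 105, so (4,3) = 17.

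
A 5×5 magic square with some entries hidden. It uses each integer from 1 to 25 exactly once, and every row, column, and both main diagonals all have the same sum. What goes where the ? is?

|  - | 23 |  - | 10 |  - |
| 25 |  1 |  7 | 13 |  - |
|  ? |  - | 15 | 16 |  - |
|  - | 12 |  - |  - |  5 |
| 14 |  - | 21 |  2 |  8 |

3

The entries are 1 through 25, which sum to 325, so each line sums to 325/5 = 65.
The remaining cell in row 2 is (2,5) = 65 − 46 = 19.
Row 5: 14 + 21 + 2 + 8 + ? = 65, so (5,2) = 20.
The remaining cell in column 2 is (3,2) = 65 − 56 = 9.
Using column 4: 10 + 13 + 16 + 2 + ? → (4,4) = 65 − 41 = 24.
Main diagonal needs 65; the known cells sum to 48, so (1,1) = 17.
Anti-diagonal needs 65; the known cells sum to 54, so (1,5) = 11.
Row 1 must total 65; the given cells sum to 61, so (1,3) = 4.
Column 3 must total 65; the given cells sum to 47, so (4,3) = 18.
From column 5, 65 − (11 + 19 + 5 + 8) gives (3,5) = 22.
From row 3, 65 − (9 + 15 + 16 + 22) gives (3,1) = 3.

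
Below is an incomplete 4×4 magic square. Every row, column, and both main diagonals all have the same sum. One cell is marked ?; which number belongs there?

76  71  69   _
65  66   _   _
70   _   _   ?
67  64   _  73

68

Column 1 is complete and sums to 278; that is the magic constant.
Row 1 must total 278; the given cells sum to 216, so (1,4) = 62.
The remaining cell in row 4 is (4,3) = 278 − 204 = 74.
The remaining cell in column 2 is (3,2) = 278 − 201 = 77.
The remaining cell in main diagonal is (3,3) = 278 − 215 = 63.
Anti-diagonal needs 278; the known cells sum to 206, so (2,3) = 72.
Row 2 needs 278; the known cells sum to 203, so (2,4) = 75.
Row 3 must total 278; the given cells sum to 210, so (3,4) = 68.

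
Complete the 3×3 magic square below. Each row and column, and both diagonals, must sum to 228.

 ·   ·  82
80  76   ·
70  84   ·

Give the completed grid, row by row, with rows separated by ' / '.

From row 2, 228 − (80 + 76) gives (2,3) = 72.
The remaining cell in row 3 is (3,3) = 228 − 154 = 74.
Column 1 needs 228; the known cells sum to 150, so (1,1) = 78.
Column 2 must total 228; the given cells sum to 160, so (1,2) = 68.

78 68 82 / 80 76 72 / 70 84 74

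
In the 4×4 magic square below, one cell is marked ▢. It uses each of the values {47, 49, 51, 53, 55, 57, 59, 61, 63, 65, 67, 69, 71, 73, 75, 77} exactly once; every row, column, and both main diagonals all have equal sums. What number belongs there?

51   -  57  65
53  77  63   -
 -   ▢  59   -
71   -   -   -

The 16 entries sum to 992, so each line sums to 992/4 = 248.
Row 1 must total 248; the given cells sum to 173, so (1,2) = 75.
Row 2 must total 248; the given cells sum to 193, so (2,4) = 55.
Column 1 needs 248; the known cells sum to 175, so (3,1) = 73.
Column 3 needs 248; the known cells sum to 179, so (4,3) = 69.
Main diagonal: 51 + 77 + 59 + ? = 248, so (4,4) = 61.
Using anti-diagonal: 65 + 63 + 71 + ? → (3,2) = 248 − 199 = 49.

49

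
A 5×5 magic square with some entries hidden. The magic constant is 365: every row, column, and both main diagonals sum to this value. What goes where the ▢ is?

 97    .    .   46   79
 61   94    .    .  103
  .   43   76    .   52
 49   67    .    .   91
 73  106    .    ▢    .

82

The remaining cell in column 1 is (3,1) = 365 − 280 = 85.
Column 2: 94 + 43 + 67 + 106 + ? = 365, so (1,2) = 55.
The remaining cell in column 5 is (5,5) = 365 − 325 = 40.
Main diagonal must total 365; the given cells sum to 307, so (4,4) = 58.
Anti-diagonal must total 365; the given cells sum to 295, so (2,4) = 70.
Using row 1: 97 + 55 + 46 + 79 + ? → (1,3) = 365 − 277 = 88.
Row 2: 61 + 94 + 70 + 103 + ? = 365, so (2,3) = 37.
From row 3, 365 − (85 + 43 + 76 + 52) gives (3,4) = 109.
Using row 4: 49 + 67 + 58 + 91 + ? → (4,3) = 365 − 265 = 100.
From column 3, 365 − (88 + 37 + 76 + 100) gives (5,3) = 64.
Column 4 must total 365; the given cells sum to 283, so (5,4) = 82.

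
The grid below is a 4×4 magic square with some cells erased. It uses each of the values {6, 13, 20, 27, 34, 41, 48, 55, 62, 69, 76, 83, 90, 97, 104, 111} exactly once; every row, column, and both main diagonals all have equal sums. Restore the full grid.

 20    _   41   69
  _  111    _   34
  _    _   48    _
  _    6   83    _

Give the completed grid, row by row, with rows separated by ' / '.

20 104 41 69 / 27 111 62 34 / 97 13 48 76 / 90 6 83 55

The 16 entries sum to 936, so each line sums to 936/4 = 234.
The remaining cell in row 1 is (1,2) = 234 − 130 = 104.
The remaining cell in column 2 is (3,2) = 234 − 221 = 13.
Column 3 must total 234; the given cells sum to 172, so (2,3) = 62.
Main diagonal: 20 + 111 + 48 + ? = 234, so (4,4) = 55.
Anti-diagonal must total 234; the given cells sum to 144, so (4,1) = 90.
The remaining cell in row 2 is (2,1) = 234 − 207 = 27.
Column 1 needs 234; the known cells sum to 137, so (3,1) = 97.
Column 4 must total 234; the given cells sum to 158, so (3,4) = 76.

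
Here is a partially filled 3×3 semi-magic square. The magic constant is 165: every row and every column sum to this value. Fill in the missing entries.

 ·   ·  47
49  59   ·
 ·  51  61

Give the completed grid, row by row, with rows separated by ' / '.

Row 2: 49 + 59 + ? = 165, so (2,3) = 57.
From row 3, 165 − (51 + 61) gives (3,1) = 53.
From column 1, 165 − (49 + 53) gives (1,1) = 63.
Column 2: 59 + 51 + ? = 165, so (1,2) = 55.

63 55 47 / 49 59 57 / 53 51 61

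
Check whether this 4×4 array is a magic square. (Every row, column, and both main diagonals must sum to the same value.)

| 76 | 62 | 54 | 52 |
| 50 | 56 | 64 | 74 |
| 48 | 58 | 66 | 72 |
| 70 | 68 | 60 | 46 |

Row 1: 76 + 62 + 54 + 52 = 244.
Row 2: 50 + 56 + 64 + 74 = 244.
Row 3: 48 + 58 + 66 + 72 = 244.
Row 4: 70 + 68 + 60 + 46 = 244.
Column 1: 76 + 50 + 48 + 70 = 244.
Column 2: 62 + 56 + 58 + 68 = 244.
Column 3: 54 + 64 + 66 + 60 = 244.
Column 4: 52 + 74 + 72 + 46 = 244.
Main diagonal: 76 + 56 + 66 + 46 = 244.
Anti-diagonal: 52 + 64 + 58 + 70 = 244.
All lines sum to 244.

Yes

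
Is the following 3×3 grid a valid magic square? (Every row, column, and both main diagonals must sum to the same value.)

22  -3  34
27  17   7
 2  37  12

No — row 3 sums to 51 but column 3 sums to 53.

Row 1: 22 + (-3) + 34 = 53.
Row 2: 27 + 17 + 7 = 51.
Row 3: 2 + 37 + 12 = 51.
Column 1: 22 + 27 + 2 = 51.
Column 2: -3 + 17 + 37 = 51.
Column 3: 34 + 7 + 12 = 53.
Main diagonal: 22 + 17 + 12 = 51.
Anti-diagonal: 34 + 17 + 2 = 53.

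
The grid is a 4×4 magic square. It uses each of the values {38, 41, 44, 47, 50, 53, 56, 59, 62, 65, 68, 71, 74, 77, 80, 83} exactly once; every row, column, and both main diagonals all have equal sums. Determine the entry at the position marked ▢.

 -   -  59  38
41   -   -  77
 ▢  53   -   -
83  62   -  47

The 16 entries sum to 968, so each line sums to 968/4 = 242.
The remaining cell in row 4 is (4,3) = 242 − 192 = 50.
Column 4 needs 242; the known cells sum to 162, so (3,4) = 80.
The remaining cell in anti-diagonal is (2,3) = 242 − 174 = 68.
Row 2 needs 242; the known cells sum to 186, so (2,2) = 56.
The remaining cell in column 2 is (1,2) = 242 − 171 = 71.
Column 3 needs 242; the known cells sum to 177, so (3,3) = 65.
From main diagonal, 242 − (56 + 65 + 47) gives (1,1) = 74.
From row 3, 242 − (53 + 65 + 80) gives (3,1) = 44.

44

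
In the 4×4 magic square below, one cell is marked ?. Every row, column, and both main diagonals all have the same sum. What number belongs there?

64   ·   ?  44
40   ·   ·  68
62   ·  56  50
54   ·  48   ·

Column 1 is complete and sums to 220; that is the magic constant.
Using row 3: 62 + 56 + 50 + ? → (3,2) = 220 − 168 = 52.
From column 4, 220 − (44 + 68 + 50) gives (4,4) = 58.
The remaining cell in main diagonal is (2,2) = 220 − 178 = 42.
Using anti-diagonal: 44 + 52 + 54 + ? → (2,3) = 220 − 150 = 70.
Row 4 needs 220; the known cells sum to 160, so (4,2) = 60.
Column 2 needs 220; the known cells sum to 154, so (1,2) = 66.
Column 3 must total 220; the given cells sum to 174, so (1,3) = 46.

46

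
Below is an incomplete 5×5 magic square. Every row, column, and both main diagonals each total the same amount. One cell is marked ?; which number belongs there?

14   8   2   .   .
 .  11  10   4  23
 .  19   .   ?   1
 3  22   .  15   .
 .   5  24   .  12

7

Column 2 is complete and sums to 65; that is the magic constant.
Row 2 must total 65; the given cells sum to 48, so (2,1) = 17.
Using main diagonal: 14 + 11 + 15 + 12 + ? → (3,3) = 65 − 52 = 13.
Column 3: 2 + 10 + 13 + 24 + ? = 65, so (4,3) = 16.
Row 4 must total 65; the given cells sum to 56, so (4,5) = 9.
Column 5 must total 65; the given cells sum to 45, so (1,5) = 20.
Using anti-diagonal: 20 + 4 + 13 + 22 + ? → (5,1) = 65 − 59 = 6.
The remaining cell in row 1 is (1,4) = 65 − 44 = 21.
Row 5: 6 + 5 + 24 + 12 + ? = 65, so (5,4) = 18.
Column 1: 14 + 17 + 3 + 6 + ? = 65, so (3,1) = 25.
From column 4, 65 − (21 + 4 + 15 + 18) gives (3,4) = 7.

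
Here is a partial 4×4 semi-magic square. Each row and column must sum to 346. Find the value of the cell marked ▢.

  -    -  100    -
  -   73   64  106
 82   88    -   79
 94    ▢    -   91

76

The remaining cell in row 2 is (2,1) = 346 − 243 = 103.
Row 3 must total 346; the given cells sum to 249, so (3,3) = 97.
Column 1 needs 346; the known cells sum to 279, so (1,1) = 67.
From column 3, 346 − (100 + 64 + 97) gives (4,3) = 85.
Column 4 needs 346; the known cells sum to 276, so (1,4) = 70.
Row 1 needs 346; the known cells sum to 237, so (1,2) = 109.
Row 4: 94 + 85 + 91 + ? = 346, so (4,2) = 76.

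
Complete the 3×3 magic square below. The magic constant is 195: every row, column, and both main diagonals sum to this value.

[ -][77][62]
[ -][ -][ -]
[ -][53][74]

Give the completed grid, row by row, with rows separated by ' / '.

56 77 62 / 71 65 59 / 68 53 74

Row 1 needs 195; the known cells sum to 139, so (1,1) = 56.
From row 3, 195 − (53 + 74) gives (3,1) = 68.
Column 1 needs 195; the known cells sum to 124, so (2,1) = 71.
Column 2: 77 + 53 + ? = 195, so (2,2) = 65.
Using column 3: 62 + 74 + ? → (2,3) = 195 − 136 = 59.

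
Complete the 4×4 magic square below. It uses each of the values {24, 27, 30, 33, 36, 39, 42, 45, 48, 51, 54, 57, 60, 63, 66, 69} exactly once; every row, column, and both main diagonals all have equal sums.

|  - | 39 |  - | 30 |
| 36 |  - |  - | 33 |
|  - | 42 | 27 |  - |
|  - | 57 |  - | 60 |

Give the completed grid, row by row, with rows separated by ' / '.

The 16 entries sum to 744, so each line sums to 744/4 = 186.
Column 2: 39 + 42 + 57 + ? = 186, so (2,2) = 48.
Column 4: 30 + 33 + 60 + ? = 186, so (3,4) = 63.
Main diagonal needs 186; the known cells sum to 135, so (1,1) = 51.
The remaining cell in row 1 is (1,3) = 186 − 120 = 66.
Row 2 needs 186; the known cells sum to 117, so (2,3) = 69.
Row 3 must total 186; the given cells sum to 132, so (3,1) = 54.
Column 1 needs 186; the known cells sum to 141, so (4,1) = 45.
Using column 3: 66 + 69 + 27 + ? → (4,3) = 186 − 162 = 24.

51 39 66 30 / 36 48 69 33 / 54 42 27 63 / 45 57 24 60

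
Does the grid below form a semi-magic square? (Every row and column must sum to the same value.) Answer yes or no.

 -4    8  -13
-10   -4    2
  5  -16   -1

No — row 3 sums to -12 but row 1 sums to -9.

Row 1: -4 + 8 + (-13) = -9.
Row 2: -10 + (-4) + 2 = -12.
Row 3: 5 + (-16) + (-1) = -12.
Column 1: -4 + (-10) + 5 = -9.
Column 2: 8 + (-4) + (-16) = -12.
Column 3: -13 + 2 + (-1) = -12.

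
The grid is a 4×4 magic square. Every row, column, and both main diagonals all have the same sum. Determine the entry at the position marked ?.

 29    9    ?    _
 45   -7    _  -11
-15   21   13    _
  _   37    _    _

Column 2 is complete and sums to 60; that is the magic constant.
Row 2 needs 60; the known cells sum to 27, so (2,3) = 33.
From row 3, 60 − (-15 + 21 + 13) gives (3,4) = 41.
The remaining cell in column 1 is (4,1) = 60 − 59 = 1.
From main diagonal, 60 − (29 + (-7) + 13) gives (4,4) = 25.
Anti-diagonal needs 60; the known cells sum to 55, so (1,4) = 5.
The remaining cell in row 1 is (1,3) = 60 − 43 = 17.

17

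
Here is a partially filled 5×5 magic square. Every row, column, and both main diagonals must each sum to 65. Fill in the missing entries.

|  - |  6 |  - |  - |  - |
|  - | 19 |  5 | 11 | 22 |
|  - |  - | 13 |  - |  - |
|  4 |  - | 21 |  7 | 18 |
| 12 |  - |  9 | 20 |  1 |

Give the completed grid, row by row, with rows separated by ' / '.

Using row 2: 19 + 5 + 11 + 22 + ? → (2,1) = 65 − 57 = 8.
Row 4 must total 65; the given cells sum to 50, so (4,2) = 15.
Row 5: 12 + 9 + 20 + 1 + ? = 65, so (5,2) = 23.
From column 2, 65 − (6 + 19 + 15 + 23) gives (3,2) = 2.
The remaining cell in column 3 is (1,3) = 65 − 48 = 17.
From main diagonal, 65 − (19 + 13 + 7 + 1) gives (1,1) = 25.
From anti-diagonal, 65 − (11 + 13 + 15 + 12) gives (1,5) = 14.
Row 1 needs 65; the known cells sum to 62, so (1,4) = 3.
From column 1, 65 − (25 + 8 + 4 + 12) gives (3,1) = 16.
Using column 4: 3 + 11 + 7 + 20 + ? → (3,4) = 65 − 41 = 24.
From column 5, 65 − (14 + 22 + 18 + 1) gives (3,5) = 10.

25 6 17 3 14 / 8 19 5 11 22 / 16 2 13 24 10 / 4 15 21 7 18 / 12 23 9 20 1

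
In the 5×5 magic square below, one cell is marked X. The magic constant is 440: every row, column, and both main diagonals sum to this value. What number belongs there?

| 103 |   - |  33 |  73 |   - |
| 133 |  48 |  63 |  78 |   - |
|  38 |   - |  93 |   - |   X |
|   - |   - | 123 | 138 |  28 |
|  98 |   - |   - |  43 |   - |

148

Row 2 must total 440; the given cells sum to 322, so (2,5) = 118.
The remaining cell in column 1 is (4,1) = 440 − 372 = 68.
The remaining cell in column 3 is (5,3) = 440 − 312 = 128.
Using column 4: 73 + 78 + 138 + 43 + ? → (3,4) = 440 − 332 = 108.
Main diagonal needs 440; the known cells sum to 382, so (5,5) = 58.
The remaining cell in row 4 is (4,2) = 440 − 357 = 83.
Row 5 needs 440; the known cells sum to 327, so (5,2) = 113.
Using anti-diagonal: 78 + 93 + 83 + 98 + ? → (1,5) = 440 − 352 = 88.
The remaining cell in row 1 is (1,2) = 440 − 297 = 143.
Column 2 needs 440; the known cells sum to 387, so (3,2) = 53.
From column 5, 440 − (88 + 118 + 28 + 58) gives (3,5) = 148.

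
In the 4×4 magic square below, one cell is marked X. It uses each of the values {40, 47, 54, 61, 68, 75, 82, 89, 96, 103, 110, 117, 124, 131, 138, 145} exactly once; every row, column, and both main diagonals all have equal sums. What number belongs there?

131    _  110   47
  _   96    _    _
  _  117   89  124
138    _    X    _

The 16 entries sum to 1480, so each line sums to 1480/4 = 370.
The remaining cell in row 1 is (1,2) = 370 − 288 = 82.
From row 3, 370 − (117 + 89 + 124) gives (3,1) = 40.
Column 1 needs 370; the known cells sum to 309, so (2,1) = 61.
Column 2 needs 370; the known cells sum to 295, so (4,2) = 75.
Main diagonal needs 370; the known cells sum to 316, so (4,4) = 54.
Using anti-diagonal: 47 + 117 + 138 + ? → (2,3) = 370 − 302 = 68.
Row 2 needs 370; the known cells sum to 225, so (2,4) = 145.
Using row 4: 138 + 75 + 54 + ? → (4,3) = 370 − 267 = 103.

103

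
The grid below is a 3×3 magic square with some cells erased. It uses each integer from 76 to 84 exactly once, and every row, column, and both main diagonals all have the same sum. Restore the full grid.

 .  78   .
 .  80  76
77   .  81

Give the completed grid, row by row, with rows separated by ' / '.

The entries are 76 through 84, which sum to 720, so each line sums to 720/3 = 240.
From row 2, 240 − (80 + 76) gives (2,1) = 84.
Using row 3: 77 + 81 + ? → (3,2) = 240 − 158 = 82.
The remaining cell in column 1 is (1,1) = 240 − 161 = 79.
Column 3: 76 + 81 + ? = 240, so (1,3) = 83.

79 78 83 / 84 80 76 / 77 82 81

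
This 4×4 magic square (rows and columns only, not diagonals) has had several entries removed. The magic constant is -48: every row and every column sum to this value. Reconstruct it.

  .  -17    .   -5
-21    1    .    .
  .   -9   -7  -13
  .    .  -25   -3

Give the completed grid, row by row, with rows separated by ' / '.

-11 -17 -15 -5 / -21 1 -1 -27 / -19 -9 -7 -13 / 3 -23 -25 -3

Row 3 needs -48; the known cells sum to -29, so (3,1) = -19.
Column 2: -17 + 1 + (-9) + ? = -48, so (4,2) = -23.
From column 4, -48 − (-5 + (-13) + (-3)) gives (2,4) = -27.
The remaining cell in row 2 is (2,3) = -48 − (-47) = -1.
From row 4, -48 − (-23 + (-25) + (-3)) gives (4,1) = 3.
The remaining cell in column 1 is (1,1) = -48 − (-37) = -11.
Using column 3: -1 + (-7) + (-25) + ? → (1,3) = -48 − (-33) = -15.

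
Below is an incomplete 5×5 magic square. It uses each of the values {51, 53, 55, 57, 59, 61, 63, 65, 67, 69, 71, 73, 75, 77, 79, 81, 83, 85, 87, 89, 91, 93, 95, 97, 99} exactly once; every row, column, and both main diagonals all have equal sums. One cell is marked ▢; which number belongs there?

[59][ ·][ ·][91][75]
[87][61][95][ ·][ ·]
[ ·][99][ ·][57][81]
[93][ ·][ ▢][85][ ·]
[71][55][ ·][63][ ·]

51

The 25 entries sum to 1875, so each line sums to 1875/5 = 375.
Column 1 must total 375; the given cells sum to 310, so (3,1) = 65.
Column 4 must total 375; the given cells sum to 296, so (2,4) = 79.
Using row 2: 87 + 61 + 95 + 79 + ? → (2,5) = 375 − 322 = 53.
The remaining cell in row 3 is (3,3) = 375 − 302 = 73.
Main diagonal: 59 + 61 + 73 + 85 + ? = 375, so (5,5) = 97.
Anti-diagonal: 75 + 79 + 73 + 71 + ? = 375, so (4,2) = 77.
From row 5, 375 − (71 + 55 + 63 + 97) gives (5,3) = 89.
Column 2 must total 375; the given cells sum to 292, so (1,2) = 83.
The remaining cell in column 5 is (4,5) = 375 − 306 = 69.
The remaining cell in row 1 is (1,3) = 375 − 308 = 67.
From row 4, 375 − (93 + 77 + 85 + 69) gives (4,3) = 51.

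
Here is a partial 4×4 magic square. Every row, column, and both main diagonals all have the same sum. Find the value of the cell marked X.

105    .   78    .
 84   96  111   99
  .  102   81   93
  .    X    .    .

Row 2 is complete and sums to 390; that is the magic constant.
Row 3 must total 390; the given cells sum to 276, so (3,1) = 114.
Column 1 needs 390; the known cells sum to 303, so (4,1) = 87.
Column 3 needs 390; the known cells sum to 270, so (4,3) = 120.
Using main diagonal: 105 + 96 + 81 + ? → (4,4) = 390 − 282 = 108.
From anti-diagonal, 390 − (111 + 102 + 87) gives (1,4) = 90.
Row 1 must total 390; the given cells sum to 273, so (1,2) = 117.
Row 4 needs 390; the known cells sum to 315, so (4,2) = 75.

75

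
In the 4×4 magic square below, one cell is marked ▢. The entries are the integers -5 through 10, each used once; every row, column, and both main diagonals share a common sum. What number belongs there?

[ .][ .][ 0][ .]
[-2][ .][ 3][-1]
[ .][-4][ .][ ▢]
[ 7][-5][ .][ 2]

5

The entries are -5 through 10, which sum to 40, so each line sums to 40/4 = 10.
The remaining cell in row 2 is (2,2) = 10 − 0 = 10.
Row 4: 7 + (-5) + 2 + ? = 10, so (4,3) = 6.
The remaining cell in column 2 is (1,2) = 10 − 1 = 9.
From column 3, 10 − (0 + 3 + 6) gives (3,3) = 1.
Main diagonal needs 10; the known cells sum to 13, so (1,1) = -3.
Anti-diagonal needs 10; the known cells sum to 6, so (1,4) = 4.
Column 1 needs 10; the known cells sum to 2, so (3,1) = 8.
Column 4 must total 10; the given cells sum to 5, so (3,4) = 5.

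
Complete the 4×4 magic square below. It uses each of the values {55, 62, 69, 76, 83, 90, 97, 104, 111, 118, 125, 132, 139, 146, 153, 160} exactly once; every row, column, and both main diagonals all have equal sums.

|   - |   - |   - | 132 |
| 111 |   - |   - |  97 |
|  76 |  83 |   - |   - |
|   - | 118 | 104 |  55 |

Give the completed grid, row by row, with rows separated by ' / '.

The 16 entries sum to 1720, so each line sums to 1720/4 = 430.
Row 4 must total 430; the given cells sum to 277, so (4,1) = 153.
Column 1 needs 430; the known cells sum to 340, so (1,1) = 90.
From column 4, 430 − (132 + 97 + 55) gives (3,4) = 146.
From anti-diagonal, 430 − (132 + 83 + 153) gives (2,3) = 62.
From row 2, 430 − (111 + 62 + 97) gives (2,2) = 160.
Row 3 needs 430; the known cells sum to 305, so (3,3) = 125.
Column 2 must total 430; the given cells sum to 361, so (1,2) = 69.
From column 3, 430 − (62 + 125 + 104) gives (1,3) = 139.

90 69 139 132 / 111 160 62 97 / 76 83 125 146 / 153 118 104 55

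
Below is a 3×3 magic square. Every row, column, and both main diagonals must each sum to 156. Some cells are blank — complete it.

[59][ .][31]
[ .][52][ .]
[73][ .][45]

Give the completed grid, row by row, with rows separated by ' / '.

Using row 1: 59 + 31 + ? → (1,2) = 156 − 90 = 66.
Row 3: 73 + 45 + ? = 156, so (3,2) = 38.
Column 1 must total 156; the given cells sum to 132, so (2,1) = 24.
Column 3 needs 156; the known cells sum to 76, so (2,3) = 80.

59 66 31 / 24 52 80 / 73 38 45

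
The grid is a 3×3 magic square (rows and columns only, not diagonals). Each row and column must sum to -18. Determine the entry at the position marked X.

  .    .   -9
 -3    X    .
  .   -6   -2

Using row 3: -6 + (-2) + ? → (3,1) = -18 − (-8) = -10.
Column 1: -3 + (-10) + ? = -18, so (1,1) = -5.
Column 3 needs -18; the known cells sum to -11, so (2,3) = -7.
Row 1: -5 + (-9) + ? = -18, so (1,2) = -4.
Using row 2: -3 + (-7) + ? → (2,2) = -18 − (-10) = -8.

-8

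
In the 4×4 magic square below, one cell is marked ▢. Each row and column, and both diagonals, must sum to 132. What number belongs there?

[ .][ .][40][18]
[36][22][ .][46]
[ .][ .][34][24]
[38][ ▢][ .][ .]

Row 2 needs 132; the known cells sum to 104, so (2,3) = 28.
Column 3 needs 132; the known cells sum to 102, so (4,3) = 30.
Using column 4: 18 + 46 + 24 + ? → (4,4) = 132 − 88 = 44.
From main diagonal, 132 − (22 + 34 + 44) gives (1,1) = 32.
From anti-diagonal, 132 − (18 + 28 + 38) gives (3,2) = 48.
Using row 1: 32 + 40 + 18 + ? → (1,2) = 132 − 90 = 42.
The remaining cell in row 3 is (3,1) = 132 − 106 = 26.
The remaining cell in row 4 is (4,2) = 132 − 112 = 20.

20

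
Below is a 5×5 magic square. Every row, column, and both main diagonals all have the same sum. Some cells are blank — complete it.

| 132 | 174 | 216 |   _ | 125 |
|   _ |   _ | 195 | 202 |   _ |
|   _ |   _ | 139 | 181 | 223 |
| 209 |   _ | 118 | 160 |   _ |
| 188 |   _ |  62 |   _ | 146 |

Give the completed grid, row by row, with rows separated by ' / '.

Column 3 is already complete: 216 + 195 + 139 + 118 + 62 = 730, so that is the magic constant.
Row 1 must total 730; the given cells sum to 647, so (1,4) = 83.
Column 4 must total 730; the given cells sum to 626, so (5,4) = 104.
From main diagonal, 730 − (132 + 139 + 160 + 146) gives (2,2) = 153.
From anti-diagonal, 730 − (125 + 202 + 139 + 188) gives (4,2) = 76.
From row 4, 730 − (209 + 76 + 118 + 160) gives (4,5) = 167.
The remaining cell in row 5 is (5,2) = 730 − 500 = 230.
Column 2 must total 730; the given cells sum to 633, so (3,2) = 97.
Column 5 needs 730; the known cells sum to 661, so (2,5) = 69.
Row 2 needs 730; the known cells sum to 619, so (2,1) = 111.
Row 3: 97 + 139 + 181 + 223 + ? = 730, so (3,1) = 90.

132 174 216 83 125 / 111 153 195 202 69 / 90 97 139 181 223 / 209 76 118 160 167 / 188 230 62 104 146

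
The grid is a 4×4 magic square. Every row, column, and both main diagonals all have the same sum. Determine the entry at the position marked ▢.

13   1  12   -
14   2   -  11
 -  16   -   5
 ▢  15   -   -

Column 2 is complete and sums to 34; that is the magic constant.
From row 1, 34 − (13 + 1 + 12) gives (1,4) = 8.
The remaining cell in row 2 is (2,3) = 34 − 27 = 7.
The remaining cell in column 4 is (4,4) = 34 − 24 = 10.
Main diagonal needs 34; the known cells sum to 25, so (3,3) = 9.
From anti-diagonal, 34 − (8 + 7 + 16) gives (4,1) = 3.

3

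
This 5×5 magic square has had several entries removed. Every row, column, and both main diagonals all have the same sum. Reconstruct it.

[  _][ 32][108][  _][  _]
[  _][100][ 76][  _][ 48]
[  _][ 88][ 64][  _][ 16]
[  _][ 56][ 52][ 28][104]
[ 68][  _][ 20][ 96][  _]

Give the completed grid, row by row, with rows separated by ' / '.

Column 3 is already complete: 108 + 76 + 64 + 52 + 20 = 320, so that is the magic constant.
The remaining cell in row 4 is (4,1) = 320 − 240 = 80.
Using column 2: 32 + 100 + 88 + 56 + ? → (5,2) = 320 − 276 = 44.
Row 5: 68 + 44 + 20 + 96 + ? = 320, so (5,5) = 92.
The remaining cell in column 5 is (1,5) = 320 − 260 = 60.
From main diagonal, 320 − (100 + 64 + 28 + 92) gives (1,1) = 36.
From anti-diagonal, 320 − (60 + 64 + 56 + 68) gives (2,4) = 72.
Row 1 must total 320; the given cells sum to 236, so (1,4) = 84.
The remaining cell in row 2 is (2,1) = 320 − 296 = 24.
The remaining cell in column 1 is (3,1) = 320 − 208 = 112.
Using column 4: 84 + 72 + 28 + 96 + ? → (3,4) = 320 − 280 = 40.

36 32 108 84 60 / 24 100 76 72 48 / 112 88 64 40 16 / 80 56 52 28 104 / 68 44 20 96 92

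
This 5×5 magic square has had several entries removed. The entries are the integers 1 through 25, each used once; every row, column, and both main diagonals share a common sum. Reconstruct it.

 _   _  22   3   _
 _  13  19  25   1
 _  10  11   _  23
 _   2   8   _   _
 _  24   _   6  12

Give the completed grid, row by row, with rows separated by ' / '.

15 16 22 3 9 / 7 13 19 25 1 / 4 10 11 17 23 / 21 2 8 14 20 / 18 24 5 6 12

The entries are 1 through 25, which sum to 325, so each line sums to 325/5 = 65.
From row 2, 65 − (13 + 19 + 25 + 1) gives (2,1) = 7.
Using column 2: 13 + 10 + 2 + 24 + ? → (1,2) = 65 − 49 = 16.
The remaining cell in column 3 is (5,3) = 65 − 60 = 5.
Row 5: 24 + 5 + 6 + 12 + ? = 65, so (5,1) = 18.
Using anti-diagonal: 25 + 11 + 2 + 18 + ? → (1,5) = 65 − 56 = 9.
Row 1 needs 65; the known cells sum to 50, so (1,1) = 15.
Column 5: 9 + 1 + 23 + 12 + ? = 65, so (4,5) = 20.
Main diagonal: 15 + 13 + 11 + 12 + ? = 65, so (4,4) = 14.
Row 4 must total 65; the given cells sum to 44, so (4,1) = 21.
From column 1, 65 − (15 + 7 + 21 + 18) gives (3,1) = 4.
The remaining cell in column 4 is (3,4) = 65 − 48 = 17.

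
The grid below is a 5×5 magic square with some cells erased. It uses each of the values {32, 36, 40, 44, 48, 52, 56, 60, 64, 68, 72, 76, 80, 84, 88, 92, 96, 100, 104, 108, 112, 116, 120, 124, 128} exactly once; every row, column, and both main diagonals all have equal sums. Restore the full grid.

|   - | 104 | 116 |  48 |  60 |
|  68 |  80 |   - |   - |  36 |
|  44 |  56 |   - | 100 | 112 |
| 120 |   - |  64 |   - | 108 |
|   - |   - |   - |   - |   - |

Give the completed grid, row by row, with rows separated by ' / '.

The 25 entries sum to 2000, so each line sums to 2000/5 = 400.
Row 1: 104 + 116 + 48 + 60 + ? = 400, so (1,1) = 72.
Row 3 must total 400; the given cells sum to 312, so (3,3) = 88.
Using column 1: 72 + 68 + 44 + 120 + ? → (5,1) = 400 − 304 = 96.
Using column 5: 60 + 36 + 112 + 108 + ? → (5,5) = 400 − 316 = 84.
The remaining cell in main diagonal is (4,4) = 400 − 324 = 76.
Using row 4: 120 + 64 + 76 + 108 + ? → (4,2) = 400 − 368 = 32.
From column 2, 400 − (104 + 80 + 56 + 32) gives (5,2) = 128.
Anti-diagonal: 60 + 88 + 32 + 96 + ? = 400, so (2,4) = 124.
From row 2, 400 − (68 + 80 + 124 + 36) gives (2,3) = 92.
From column 3, 400 − (116 + 92 + 88 + 64) gives (5,3) = 40.
Column 4: 48 + 124 + 100 + 76 + ? = 400, so (5,4) = 52.

72 104 116 48 60 / 68 80 92 124 36 / 44 56 88 100 112 / 120 32 64 76 108 / 96 128 40 52 84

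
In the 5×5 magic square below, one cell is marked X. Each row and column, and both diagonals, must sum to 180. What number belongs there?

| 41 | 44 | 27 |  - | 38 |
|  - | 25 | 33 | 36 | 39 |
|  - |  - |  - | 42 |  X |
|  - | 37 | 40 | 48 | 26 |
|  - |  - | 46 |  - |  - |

45

Row 1 must total 180; the given cells sum to 150, so (1,4) = 30.
The remaining cell in row 2 is (2,1) = 180 − 133 = 47.
From row 4, 180 − (37 + 40 + 48 + 26) gives (4,1) = 29.
From column 3, 180 − (27 + 33 + 40 + 46) gives (3,3) = 34.
Using column 4: 30 + 36 + 42 + 48 + ? → (5,4) = 180 − 156 = 24.
The remaining cell in main diagonal is (5,5) = 180 − 148 = 32.
Anti-diagonal: 38 + 36 + 34 + 37 + ? = 180, so (5,1) = 35.
Row 5 needs 180; the known cells sum to 137, so (5,2) = 43.
Using column 1: 41 + 47 + 29 + 35 + ? → (3,1) = 180 − 152 = 28.
Column 2 must total 180; the given cells sum to 149, so (3,2) = 31.
Column 5 needs 180; the known cells sum to 135, so (3,5) = 45.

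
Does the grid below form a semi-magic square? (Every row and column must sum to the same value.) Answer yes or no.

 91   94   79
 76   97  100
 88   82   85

Row 1: 91 + 94 + 79 = 264.
Row 2: 76 + 97 + 100 = 273.
Row 3: 88 + 82 + 85 = 255.
Column 1: 91 + 76 + 88 = 255.
Column 2: 94 + 97 + 82 = 273.
Column 3: 79 + 100 + 85 = 264.

No — row 2 sums to 273 but row 1 sums to 264.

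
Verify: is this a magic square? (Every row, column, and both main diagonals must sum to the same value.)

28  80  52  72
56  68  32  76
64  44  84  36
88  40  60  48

No — column 2 sums to 232 but row 3 sums to 228.

Row 1: 28 + 80 + 52 + 72 = 232.
Row 2: 56 + 68 + 32 + 76 = 232.
Row 3: 64 + 44 + 84 + 36 = 228.
Row 4: 88 + 40 + 60 + 48 = 236.
Column 1: 28 + 56 + 64 + 88 = 236.
Column 2: 80 + 68 + 44 + 40 = 232.
Column 3: 52 + 32 + 84 + 60 = 228.
Column 4: 72 + 76 + 36 + 48 = 232.
Main diagonal: 28 + 68 + 84 + 48 = 228.
Anti-diagonal: 72 + 32 + 44 + 88 = 236.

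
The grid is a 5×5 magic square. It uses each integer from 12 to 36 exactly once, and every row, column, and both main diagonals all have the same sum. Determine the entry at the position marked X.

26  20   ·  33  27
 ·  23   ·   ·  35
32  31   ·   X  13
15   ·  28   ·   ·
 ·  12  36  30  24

19

The entries are 12 through 36, which sum to 600, so each line sums to 600/5 = 120.
Using row 1: 26 + 20 + 33 + 27 + ? → (1,3) = 120 − 106 = 14.
Row 5 needs 120; the known cells sum to 102, so (5,1) = 18.
Column 1: 26 + 32 + 15 + 18 + ? = 120, so (2,1) = 29.
Column 2 needs 120; the known cells sum to 86, so (4,2) = 34.
Using column 5: 27 + 35 + 13 + 24 + ? → (4,5) = 120 − 99 = 21.
From row 4, 120 − (15 + 34 + 28 + 21) gives (4,4) = 22.
The remaining cell in main diagonal is (3,3) = 120 − 95 = 25.
Anti-diagonal must total 120; the given cells sum to 104, so (2,4) = 16.
Using row 2: 29 + 23 + 16 + 35 + ? → (2,3) = 120 − 103 = 17.
Row 3 needs 120; the known cells sum to 101, so (3,4) = 19.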